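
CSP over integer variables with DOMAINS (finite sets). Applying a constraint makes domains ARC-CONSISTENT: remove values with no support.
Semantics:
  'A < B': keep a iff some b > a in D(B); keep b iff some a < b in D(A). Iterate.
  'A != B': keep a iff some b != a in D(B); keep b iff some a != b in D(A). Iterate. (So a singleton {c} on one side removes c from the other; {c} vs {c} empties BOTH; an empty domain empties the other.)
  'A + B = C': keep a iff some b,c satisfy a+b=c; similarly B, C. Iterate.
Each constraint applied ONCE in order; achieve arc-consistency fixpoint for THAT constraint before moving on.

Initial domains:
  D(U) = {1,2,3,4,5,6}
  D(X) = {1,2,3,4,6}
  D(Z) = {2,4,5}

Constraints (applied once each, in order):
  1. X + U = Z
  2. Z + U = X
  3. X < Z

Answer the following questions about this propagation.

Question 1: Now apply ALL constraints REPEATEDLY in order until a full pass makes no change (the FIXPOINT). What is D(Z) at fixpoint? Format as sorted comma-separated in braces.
pass 0 (initial): D(Z)={2,4,5}
pass 1: U {1,2,3,4,5,6}->{1,2}; X {1,2,3,4,6}->{}; Z {2,4,5}->{}
pass 2: U {1,2}->{}
pass 3: no change
Fixpoint after 3 passes: D(Z) = {}

Answer: {}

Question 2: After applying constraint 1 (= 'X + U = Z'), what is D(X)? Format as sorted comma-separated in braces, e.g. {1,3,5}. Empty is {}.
Constraint 1 (X + U = Z) on D(X)={1,2,3,4,6} D(U)={1,2,3,4,5,6} D(Z)={2,4,5}: X {1,2,3,4,6}->{1,2,3,4}; U {1,2,3,4,5,6}->{1,2,3,4}
So after constraint 1: D(X) = {1,2,3,4}

Answer: {1,2,3,4}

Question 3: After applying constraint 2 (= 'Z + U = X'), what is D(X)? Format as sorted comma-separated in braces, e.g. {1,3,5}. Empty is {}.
Constraint 1 (X + U = Z) on D(X)={1,2,3,4,6} D(U)={1,2,3,4,5,6} D(Z)={2,4,5}: X {1,2,3,4,6}->{1,2,3,4}; U {1,2,3,4,5,6}->{1,2,3,4}
Constraint 2 (Z + U = X) on D(Z)={2,4,5} D(U)={1,2,3,4} D(X)={1,2,3,4}: Z {2,4,5}->{2}; U {1,2,3,4}->{1,2}; X {1,2,3,4}->{3,4}
So after constraint 2: D(X) = {3,4}

Answer: {3,4}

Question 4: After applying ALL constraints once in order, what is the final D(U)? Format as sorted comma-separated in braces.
Answer: {1,2}

Derivation:
Constraint 1 (X + U = Z) on D(X)={1,2,3,4,6} D(U)={1,2,3,4,5,6} D(Z)={2,4,5}: X {1,2,3,4,6}->{1,2,3,4}; U {1,2,3,4,5,6}->{1,2,3,4}
Constraint 2 (Z + U = X) on D(Z)={2,4,5} D(U)={1,2,3,4} D(X)={1,2,3,4}: Z {2,4,5}->{2}; U {1,2,3,4}->{1,2}; X {1,2,3,4}->{3,4}
Constraint 3 (X < Z) on D(X)={3,4} D(Z)={2}: X {3,4}->{}; Z {2}->{}
So after all 3 constraints: D(U) = {1,2}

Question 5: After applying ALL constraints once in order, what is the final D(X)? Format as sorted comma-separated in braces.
Constraint 1 (X + U = Z) on D(X)={1,2,3,4,6} D(U)={1,2,3,4,5,6} D(Z)={2,4,5}: X {1,2,3,4,6}->{1,2,3,4}; U {1,2,3,4,5,6}->{1,2,3,4}
Constraint 2 (Z + U = X) on D(Z)={2,4,5} D(U)={1,2,3,4} D(X)={1,2,3,4}: Z {2,4,5}->{2}; U {1,2,3,4}->{1,2}; X {1,2,3,4}->{3,4}
Constraint 3 (X < Z) on D(X)={3,4} D(Z)={2}: X {3,4}->{}; Z {2}->{}
So after all 3 constraints: D(X) = {}

Answer: {}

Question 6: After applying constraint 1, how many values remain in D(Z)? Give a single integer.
Constraint 1 (X + U = Z) on D(X)={1,2,3,4,6} D(U)={1,2,3,4,5,6} D(Z)={2,4,5}: X {1,2,3,4,6}->{1,2,3,4}; U {1,2,3,4,5,6}->{1,2,3,4}
So after constraint 1: D(Z)={2,4,5}, size = 3

Answer: 3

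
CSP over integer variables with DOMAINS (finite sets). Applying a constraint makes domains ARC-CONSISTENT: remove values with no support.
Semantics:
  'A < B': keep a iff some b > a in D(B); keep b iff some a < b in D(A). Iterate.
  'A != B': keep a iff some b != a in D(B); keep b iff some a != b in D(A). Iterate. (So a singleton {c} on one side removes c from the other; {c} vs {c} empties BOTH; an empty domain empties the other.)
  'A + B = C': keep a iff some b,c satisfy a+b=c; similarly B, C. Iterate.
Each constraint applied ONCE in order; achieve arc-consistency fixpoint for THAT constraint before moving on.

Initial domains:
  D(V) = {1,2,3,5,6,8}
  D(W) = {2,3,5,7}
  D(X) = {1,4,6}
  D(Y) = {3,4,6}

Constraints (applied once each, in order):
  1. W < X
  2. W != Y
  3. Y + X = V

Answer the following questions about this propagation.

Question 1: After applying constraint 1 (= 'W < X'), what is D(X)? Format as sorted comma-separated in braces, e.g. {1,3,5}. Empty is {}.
Constraint 1 (W < X) on D(W)={2,3,5,7} D(X)={1,4,6}: W {2,3,5,7}->{2,3,5}; X {1,4,6}->{4,6}
So after constraint 1: D(X) = {4,6}

Answer: {4,6}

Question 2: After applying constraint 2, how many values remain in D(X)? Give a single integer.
Constraint 1 (W < X) on D(W)={2,3,5,7} D(X)={1,4,6}: W {2,3,5,7}->{2,3,5}; X {1,4,6}->{4,6}
Constraint 2 (W != Y) on D(W)={2,3,5} D(Y)={3,4,6}: no change
So after constraint 2: D(X)={4,6}, size = 2

Answer: 2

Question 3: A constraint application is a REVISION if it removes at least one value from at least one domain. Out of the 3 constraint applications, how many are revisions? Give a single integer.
Answer: 2

Derivation:
Constraint 1 (W < X) on D(W)={2,3,5,7} D(X)={1,4,6}: W {2,3,5,7}->{2,3,5}; X {1,4,6}->{4,6} => REVISION
Constraint 2 (W != Y) on D(W)={2,3,5} D(Y)={3,4,6}: no change => not a revision
Constraint 3 (Y + X = V) on D(Y)={3,4,6} D(X)={4,6} D(V)={1,2,3,5,6,8}: Y {3,4,6}->{4}; X {4,6}->{4}; V {1,2,3,5,6,8}->{8} => REVISION
Total revisions = 2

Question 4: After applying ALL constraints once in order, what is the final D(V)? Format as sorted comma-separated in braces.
Constraint 1 (W < X) on D(W)={2,3,5,7} D(X)={1,4,6}: W {2,3,5,7}->{2,3,5}; X {1,4,6}->{4,6}
Constraint 2 (W != Y) on D(W)={2,3,5} D(Y)={3,4,6}: no change
Constraint 3 (Y + X = V) on D(Y)={3,4,6} D(X)={4,6} D(V)={1,2,3,5,6,8}: Y {3,4,6}->{4}; X {4,6}->{4}; V {1,2,3,5,6,8}->{8}
So after all 3 constraints: D(V) = {8}

Answer: {8}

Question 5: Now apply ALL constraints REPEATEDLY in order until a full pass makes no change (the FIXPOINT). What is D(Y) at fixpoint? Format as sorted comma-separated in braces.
Answer: {4}

Derivation:
pass 0 (initial): D(Y)={3,4,6}
pass 1: V {1,2,3,5,6,8}->{8}; W {2,3,5,7}->{2,3,5}; X {1,4,6}->{4}; Y {3,4,6}->{4}
pass 2: W {2,3,5}->{2,3}
pass 3: no change
Fixpoint after 3 passes: D(Y) = {4}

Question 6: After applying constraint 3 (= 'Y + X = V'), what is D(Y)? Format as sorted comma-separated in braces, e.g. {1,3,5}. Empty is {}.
Answer: {4}

Derivation:
Constraint 1 (W < X) on D(W)={2,3,5,7} D(X)={1,4,6}: W {2,3,5,7}->{2,3,5}; X {1,4,6}->{4,6}
Constraint 2 (W != Y) on D(W)={2,3,5} D(Y)={3,4,6}: no change
Constraint 3 (Y + X = V) on D(Y)={3,4,6} D(X)={4,6} D(V)={1,2,3,5,6,8}: Y {3,4,6}->{4}; X {4,6}->{4}; V {1,2,3,5,6,8}->{8}
So after constraint 3: D(Y) = {4}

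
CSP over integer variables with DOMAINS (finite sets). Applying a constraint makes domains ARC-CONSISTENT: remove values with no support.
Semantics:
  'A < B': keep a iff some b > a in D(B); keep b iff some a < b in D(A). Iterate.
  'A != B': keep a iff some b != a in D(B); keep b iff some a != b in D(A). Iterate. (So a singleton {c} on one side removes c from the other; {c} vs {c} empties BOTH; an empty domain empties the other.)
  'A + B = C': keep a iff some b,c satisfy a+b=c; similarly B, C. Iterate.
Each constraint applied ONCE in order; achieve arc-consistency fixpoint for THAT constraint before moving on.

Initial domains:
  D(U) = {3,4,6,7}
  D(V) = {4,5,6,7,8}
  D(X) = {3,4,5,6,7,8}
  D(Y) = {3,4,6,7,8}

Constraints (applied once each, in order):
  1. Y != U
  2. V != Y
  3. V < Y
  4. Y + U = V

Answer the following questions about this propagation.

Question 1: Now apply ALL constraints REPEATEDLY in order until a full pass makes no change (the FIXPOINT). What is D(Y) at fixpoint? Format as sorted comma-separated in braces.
pass 0 (initial): D(Y)={3,4,6,7,8}
pass 1: U {3,4,6,7}->{}; V {4,5,6,7,8}->{}; Y {3,4,6,7,8}->{}
pass 2: no change
Fixpoint after 2 passes: D(Y) = {}

Answer: {}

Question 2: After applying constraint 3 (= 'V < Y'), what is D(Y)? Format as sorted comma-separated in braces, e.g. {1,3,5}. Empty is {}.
Answer: {6,7,8}

Derivation:
Constraint 1 (Y != U) on D(Y)={3,4,6,7,8} D(U)={3,4,6,7}: no change
Constraint 2 (V != Y) on D(V)={4,5,6,7,8} D(Y)={3,4,6,7,8}: no change
Constraint 3 (V < Y) on D(V)={4,5,6,7,8} D(Y)={3,4,6,7,8}: V {4,5,6,7,8}->{4,5,6,7}; Y {3,4,6,7,8}->{6,7,8}
So after constraint 3: D(Y) = {6,7,8}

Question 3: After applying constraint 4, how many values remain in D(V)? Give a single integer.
Answer: 0

Derivation:
Constraint 1 (Y != U) on D(Y)={3,4,6,7,8} D(U)={3,4,6,7}: no change
Constraint 2 (V != Y) on D(V)={4,5,6,7,8} D(Y)={3,4,6,7,8}: no change
Constraint 3 (V < Y) on D(V)={4,5,6,7,8} D(Y)={3,4,6,7,8}: V {4,5,6,7,8}->{4,5,6,7}; Y {3,4,6,7,8}->{6,7,8}
Constraint 4 (Y + U = V) on D(Y)={6,7,8} D(U)={3,4,6,7} D(V)={4,5,6,7}: Y {6,7,8}->{}; U {3,4,6,7}->{}; V {4,5,6,7}->{}
So after constraint 4: D(V)={}, size = 0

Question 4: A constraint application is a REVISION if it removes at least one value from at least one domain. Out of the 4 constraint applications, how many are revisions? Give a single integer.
Constraint 1 (Y != U) on D(Y)={3,4,6,7,8} D(U)={3,4,6,7}: no change => not a revision
Constraint 2 (V != Y) on D(V)={4,5,6,7,8} D(Y)={3,4,6,7,8}: no change => not a revision
Constraint 3 (V < Y) on D(V)={4,5,6,7,8} D(Y)={3,4,6,7,8}: V {4,5,6,7,8}->{4,5,6,7}; Y {3,4,6,7,8}->{6,7,8} => REVISION
Constraint 4 (Y + U = V) on D(Y)={6,7,8} D(U)={3,4,6,7} D(V)={4,5,6,7}: Y {6,7,8}->{}; U {3,4,6,7}->{}; V {4,5,6,7}->{} => REVISION
Total revisions = 2

Answer: 2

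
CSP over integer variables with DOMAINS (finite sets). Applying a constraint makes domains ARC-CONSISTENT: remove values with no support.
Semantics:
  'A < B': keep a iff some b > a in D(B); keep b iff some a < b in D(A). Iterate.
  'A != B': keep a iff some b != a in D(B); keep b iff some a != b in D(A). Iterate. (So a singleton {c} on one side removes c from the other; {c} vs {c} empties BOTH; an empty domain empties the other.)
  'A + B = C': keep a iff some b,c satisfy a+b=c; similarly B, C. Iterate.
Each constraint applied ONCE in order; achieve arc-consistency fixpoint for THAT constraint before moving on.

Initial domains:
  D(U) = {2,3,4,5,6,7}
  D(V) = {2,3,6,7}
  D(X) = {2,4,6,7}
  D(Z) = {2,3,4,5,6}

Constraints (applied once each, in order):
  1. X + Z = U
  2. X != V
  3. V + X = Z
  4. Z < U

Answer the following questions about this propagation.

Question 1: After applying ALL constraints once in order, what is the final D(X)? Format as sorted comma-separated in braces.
Constraint 1 (X + Z = U) on D(X)={2,4,6,7} D(Z)={2,3,4,5,6} D(U)={2,3,4,5,6,7}: X {2,4,6,7}->{2,4}; Z {2,3,4,5,6}->{2,3,4,5}; U {2,3,4,5,6,7}->{4,5,6,7}
Constraint 2 (X != V) on D(X)={2,4} D(V)={2,3,6,7}: no change
Constraint 3 (V + X = Z) on D(V)={2,3,6,7} D(X)={2,4} D(Z)={2,3,4,5}: V {2,3,6,7}->{2,3}; X {2,4}->{2}; Z {2,3,4,5}->{4,5}
Constraint 4 (Z < U) on D(Z)={4,5} D(U)={4,5,6,7}: U {4,5,6,7}->{5,6,7}
So after all 4 constraints: D(X) = {2}

Answer: {2}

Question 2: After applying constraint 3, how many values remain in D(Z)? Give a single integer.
Constraint 1 (X + Z = U) on D(X)={2,4,6,7} D(Z)={2,3,4,5,6} D(U)={2,3,4,5,6,7}: X {2,4,6,7}->{2,4}; Z {2,3,4,5,6}->{2,3,4,5}; U {2,3,4,5,6,7}->{4,5,6,7}
Constraint 2 (X != V) on D(X)={2,4} D(V)={2,3,6,7}: no change
Constraint 3 (V + X = Z) on D(V)={2,3,6,7} D(X)={2,4} D(Z)={2,3,4,5}: V {2,3,6,7}->{2,3}; X {2,4}->{2}; Z {2,3,4,5}->{4,5}
So after constraint 3: D(Z)={4,5}, size = 2

Answer: 2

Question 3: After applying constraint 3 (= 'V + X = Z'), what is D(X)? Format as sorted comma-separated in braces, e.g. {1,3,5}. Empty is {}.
Answer: {2}

Derivation:
Constraint 1 (X + Z = U) on D(X)={2,4,6,7} D(Z)={2,3,4,5,6} D(U)={2,3,4,5,6,7}: X {2,4,6,7}->{2,4}; Z {2,3,4,5,6}->{2,3,4,5}; U {2,3,4,5,6,7}->{4,5,6,7}
Constraint 2 (X != V) on D(X)={2,4} D(V)={2,3,6,7}: no change
Constraint 3 (V + X = Z) on D(V)={2,3,6,7} D(X)={2,4} D(Z)={2,3,4,5}: V {2,3,6,7}->{2,3}; X {2,4}->{2}; Z {2,3,4,5}->{4,5}
So after constraint 3: D(X) = {2}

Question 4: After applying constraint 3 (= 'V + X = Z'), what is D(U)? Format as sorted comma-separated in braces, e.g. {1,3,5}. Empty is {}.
Constraint 1 (X + Z = U) on D(X)={2,4,6,7} D(Z)={2,3,4,5,6} D(U)={2,3,4,5,6,7}: X {2,4,6,7}->{2,4}; Z {2,3,4,5,6}->{2,3,4,5}; U {2,3,4,5,6,7}->{4,5,6,7}
Constraint 2 (X != V) on D(X)={2,4} D(V)={2,3,6,7}: no change
Constraint 3 (V + X = Z) on D(V)={2,3,6,7} D(X)={2,4} D(Z)={2,3,4,5}: V {2,3,6,7}->{2,3}; X {2,4}->{2}; Z {2,3,4,5}->{4,5}
So after constraint 3: D(U) = {4,5,6,7}

Answer: {4,5,6,7}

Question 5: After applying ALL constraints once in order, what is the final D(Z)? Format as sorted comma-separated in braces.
Constraint 1 (X + Z = U) on D(X)={2,4,6,7} D(Z)={2,3,4,5,6} D(U)={2,3,4,5,6,7}: X {2,4,6,7}->{2,4}; Z {2,3,4,5,6}->{2,3,4,5}; U {2,3,4,5,6,7}->{4,5,6,7}
Constraint 2 (X != V) on D(X)={2,4} D(V)={2,3,6,7}: no change
Constraint 3 (V + X = Z) on D(V)={2,3,6,7} D(X)={2,4} D(Z)={2,3,4,5}: V {2,3,6,7}->{2,3}; X {2,4}->{2}; Z {2,3,4,5}->{4,5}
Constraint 4 (Z < U) on D(Z)={4,5} D(U)={4,5,6,7}: U {4,5,6,7}->{5,6,7}
So after all 4 constraints: D(Z) = {4,5}

Answer: {4,5}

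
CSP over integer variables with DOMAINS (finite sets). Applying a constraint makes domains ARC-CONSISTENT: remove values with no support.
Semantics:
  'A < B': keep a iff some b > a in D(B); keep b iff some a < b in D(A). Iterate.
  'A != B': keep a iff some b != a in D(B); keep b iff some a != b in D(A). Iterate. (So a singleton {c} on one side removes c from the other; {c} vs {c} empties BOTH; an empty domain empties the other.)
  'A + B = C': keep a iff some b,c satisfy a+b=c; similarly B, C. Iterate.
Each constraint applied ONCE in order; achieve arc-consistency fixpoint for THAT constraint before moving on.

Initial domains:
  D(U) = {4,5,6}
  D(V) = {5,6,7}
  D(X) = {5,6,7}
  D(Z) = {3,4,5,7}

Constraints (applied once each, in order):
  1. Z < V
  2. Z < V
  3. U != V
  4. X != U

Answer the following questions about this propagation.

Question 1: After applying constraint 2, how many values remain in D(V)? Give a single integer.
Constraint 1 (Z < V) on D(Z)={3,4,5,7} D(V)={5,6,7}: Z {3,4,5,7}->{3,4,5}
Constraint 2 (Z < V) on D(Z)={3,4,5} D(V)={5,6,7}: no change
So after constraint 2: D(V)={5,6,7}, size = 3

Answer: 3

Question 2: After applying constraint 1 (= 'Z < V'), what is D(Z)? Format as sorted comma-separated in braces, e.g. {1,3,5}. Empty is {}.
Answer: {3,4,5}

Derivation:
Constraint 1 (Z < V) on D(Z)={3,4,5,7} D(V)={5,6,7}: Z {3,4,5,7}->{3,4,5}
So after constraint 1: D(Z) = {3,4,5}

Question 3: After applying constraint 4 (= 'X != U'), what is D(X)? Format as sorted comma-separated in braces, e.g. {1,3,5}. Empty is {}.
Constraint 1 (Z < V) on D(Z)={3,4,5,7} D(V)={5,6,7}: Z {3,4,5,7}->{3,4,5}
Constraint 2 (Z < V) on D(Z)={3,4,5} D(V)={5,6,7}: no change
Constraint 3 (U != V) on D(U)={4,5,6} D(V)={5,6,7}: no change
Constraint 4 (X != U) on D(X)={5,6,7} D(U)={4,5,6}: no change
So after constraint 4: D(X) = {5,6,7}

Answer: {5,6,7}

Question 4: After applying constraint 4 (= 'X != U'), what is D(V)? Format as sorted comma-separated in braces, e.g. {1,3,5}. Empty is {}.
Answer: {5,6,7}

Derivation:
Constraint 1 (Z < V) on D(Z)={3,4,5,7} D(V)={5,6,7}: Z {3,4,5,7}->{3,4,5}
Constraint 2 (Z < V) on D(Z)={3,4,5} D(V)={5,6,7}: no change
Constraint 3 (U != V) on D(U)={4,5,6} D(V)={5,6,7}: no change
Constraint 4 (X != U) on D(X)={5,6,7} D(U)={4,5,6}: no change
So after constraint 4: D(V) = {5,6,7}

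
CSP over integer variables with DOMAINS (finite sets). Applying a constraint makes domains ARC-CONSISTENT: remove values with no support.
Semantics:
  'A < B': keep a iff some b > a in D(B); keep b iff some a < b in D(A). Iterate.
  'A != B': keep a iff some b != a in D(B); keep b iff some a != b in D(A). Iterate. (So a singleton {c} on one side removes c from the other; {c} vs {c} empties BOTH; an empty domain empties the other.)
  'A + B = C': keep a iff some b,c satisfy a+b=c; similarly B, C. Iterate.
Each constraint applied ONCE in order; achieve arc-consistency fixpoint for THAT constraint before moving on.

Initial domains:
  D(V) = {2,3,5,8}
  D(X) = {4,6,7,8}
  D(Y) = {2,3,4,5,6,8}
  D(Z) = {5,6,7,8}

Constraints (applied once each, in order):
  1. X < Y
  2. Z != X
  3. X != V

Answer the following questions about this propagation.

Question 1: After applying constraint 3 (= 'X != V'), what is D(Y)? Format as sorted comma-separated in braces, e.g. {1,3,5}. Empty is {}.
Constraint 1 (X < Y) on D(X)={4,6,7,8} D(Y)={2,3,4,5,6,8}: X {4,6,7,8}->{4,6,7}; Y {2,3,4,5,6,8}->{5,6,8}
Constraint 2 (Z != X) on D(Z)={5,6,7,8} D(X)={4,6,7}: no change
Constraint 3 (X != V) on D(X)={4,6,7} D(V)={2,3,5,8}: no change
So after constraint 3: D(Y) = {5,6,8}

Answer: {5,6,8}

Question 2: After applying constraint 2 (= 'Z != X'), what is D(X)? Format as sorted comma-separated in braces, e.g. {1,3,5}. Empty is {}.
Answer: {4,6,7}

Derivation:
Constraint 1 (X < Y) on D(X)={4,6,7,8} D(Y)={2,3,4,5,6,8}: X {4,6,7,8}->{4,6,7}; Y {2,3,4,5,6,8}->{5,6,8}
Constraint 2 (Z != X) on D(Z)={5,6,7,8} D(X)={4,6,7}: no change
So after constraint 2: D(X) = {4,6,7}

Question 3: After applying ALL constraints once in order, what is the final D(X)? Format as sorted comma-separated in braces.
Answer: {4,6,7}

Derivation:
Constraint 1 (X < Y) on D(X)={4,6,7,8} D(Y)={2,3,4,5,6,8}: X {4,6,7,8}->{4,6,7}; Y {2,3,4,5,6,8}->{5,6,8}
Constraint 2 (Z != X) on D(Z)={5,6,7,8} D(X)={4,6,7}: no change
Constraint 3 (X != V) on D(X)={4,6,7} D(V)={2,3,5,8}: no change
So after all 3 constraints: D(X) = {4,6,7}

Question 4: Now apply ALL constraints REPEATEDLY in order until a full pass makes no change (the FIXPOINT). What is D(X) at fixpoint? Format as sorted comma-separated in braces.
Answer: {4,6,7}

Derivation:
pass 0 (initial): D(X)={4,6,7,8}
pass 1: X {4,6,7,8}->{4,6,7}; Y {2,3,4,5,6,8}->{5,6,8}
pass 2: no change
Fixpoint after 2 passes: D(X) = {4,6,7}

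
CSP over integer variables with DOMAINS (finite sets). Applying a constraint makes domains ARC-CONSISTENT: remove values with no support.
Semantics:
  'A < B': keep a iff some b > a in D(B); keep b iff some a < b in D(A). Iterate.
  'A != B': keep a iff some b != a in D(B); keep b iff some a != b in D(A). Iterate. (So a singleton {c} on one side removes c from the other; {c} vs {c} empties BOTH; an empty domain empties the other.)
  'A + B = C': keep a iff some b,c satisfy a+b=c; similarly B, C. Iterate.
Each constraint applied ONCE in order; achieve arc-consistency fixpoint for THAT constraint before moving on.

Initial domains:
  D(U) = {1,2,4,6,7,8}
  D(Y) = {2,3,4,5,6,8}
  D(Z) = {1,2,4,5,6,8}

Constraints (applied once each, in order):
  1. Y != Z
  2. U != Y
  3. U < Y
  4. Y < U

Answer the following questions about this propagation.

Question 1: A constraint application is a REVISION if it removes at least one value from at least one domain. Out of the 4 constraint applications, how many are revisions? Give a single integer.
Answer: 2

Derivation:
Constraint 1 (Y != Z) on D(Y)={2,3,4,5,6,8} D(Z)={1,2,4,5,6,8}: no change => not a revision
Constraint 2 (U != Y) on D(U)={1,2,4,6,7,8} D(Y)={2,3,4,5,6,8}: no change => not a revision
Constraint 3 (U < Y) on D(U)={1,2,4,6,7,8} D(Y)={2,3,4,5,6,8}: U {1,2,4,6,7,8}->{1,2,4,6,7} => REVISION
Constraint 4 (Y < U) on D(Y)={2,3,4,5,6,8} D(U)={1,2,4,6,7}: Y {2,3,4,5,6,8}->{2,3,4,5,6}; U {1,2,4,6,7}->{4,6,7} => REVISION
Total revisions = 2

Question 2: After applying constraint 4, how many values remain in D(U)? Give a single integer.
Constraint 1 (Y != Z) on D(Y)={2,3,4,5,6,8} D(Z)={1,2,4,5,6,8}: no change
Constraint 2 (U != Y) on D(U)={1,2,4,6,7,8} D(Y)={2,3,4,5,6,8}: no change
Constraint 3 (U < Y) on D(U)={1,2,4,6,7,8} D(Y)={2,3,4,5,6,8}: U {1,2,4,6,7,8}->{1,2,4,6,7}
Constraint 4 (Y < U) on D(Y)={2,3,4,5,6,8} D(U)={1,2,4,6,7}: Y {2,3,4,5,6,8}->{2,3,4,5,6}; U {1,2,4,6,7}->{4,6,7}
So after constraint 4: D(U)={4,6,7}, size = 3

Answer: 3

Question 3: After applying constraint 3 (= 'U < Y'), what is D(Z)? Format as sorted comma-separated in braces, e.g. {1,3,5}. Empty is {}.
Answer: {1,2,4,5,6,8}

Derivation:
Constraint 1 (Y != Z) on D(Y)={2,3,4,5,6,8} D(Z)={1,2,4,5,6,8}: no change
Constraint 2 (U != Y) on D(U)={1,2,4,6,7,8} D(Y)={2,3,4,5,6,8}: no change
Constraint 3 (U < Y) on D(U)={1,2,4,6,7,8} D(Y)={2,3,4,5,6,8}: U {1,2,4,6,7,8}->{1,2,4,6,7}
So after constraint 3: D(Z) = {1,2,4,5,6,8}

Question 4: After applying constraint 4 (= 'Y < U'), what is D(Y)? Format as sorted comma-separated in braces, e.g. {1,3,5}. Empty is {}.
Answer: {2,3,4,5,6}

Derivation:
Constraint 1 (Y != Z) on D(Y)={2,3,4,5,6,8} D(Z)={1,2,4,5,6,8}: no change
Constraint 2 (U != Y) on D(U)={1,2,4,6,7,8} D(Y)={2,3,4,5,6,8}: no change
Constraint 3 (U < Y) on D(U)={1,2,4,6,7,8} D(Y)={2,3,4,5,6,8}: U {1,2,4,6,7,8}->{1,2,4,6,7}
Constraint 4 (Y < U) on D(Y)={2,3,4,5,6,8} D(U)={1,2,4,6,7}: Y {2,3,4,5,6,8}->{2,3,4,5,6}; U {1,2,4,6,7}->{4,6,7}
So after constraint 4: D(Y) = {2,3,4,5,6}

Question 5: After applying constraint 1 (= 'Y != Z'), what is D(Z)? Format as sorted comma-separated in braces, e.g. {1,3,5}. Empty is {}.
Answer: {1,2,4,5,6,8}

Derivation:
Constraint 1 (Y != Z) on D(Y)={2,3,4,5,6,8} D(Z)={1,2,4,5,6,8}: no change
So after constraint 1: D(Z) = {1,2,4,5,6,8}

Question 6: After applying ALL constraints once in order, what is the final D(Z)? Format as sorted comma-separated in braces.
Answer: {1,2,4,5,6,8}

Derivation:
Constraint 1 (Y != Z) on D(Y)={2,3,4,5,6,8} D(Z)={1,2,4,5,6,8}: no change
Constraint 2 (U != Y) on D(U)={1,2,4,6,7,8} D(Y)={2,3,4,5,6,8}: no change
Constraint 3 (U < Y) on D(U)={1,2,4,6,7,8} D(Y)={2,3,4,5,6,8}: U {1,2,4,6,7,8}->{1,2,4,6,7}
Constraint 4 (Y < U) on D(Y)={2,3,4,5,6,8} D(U)={1,2,4,6,7}: Y {2,3,4,5,6,8}->{2,3,4,5,6}; U {1,2,4,6,7}->{4,6,7}
So after all 4 constraints: D(Z) = {1,2,4,5,6,8}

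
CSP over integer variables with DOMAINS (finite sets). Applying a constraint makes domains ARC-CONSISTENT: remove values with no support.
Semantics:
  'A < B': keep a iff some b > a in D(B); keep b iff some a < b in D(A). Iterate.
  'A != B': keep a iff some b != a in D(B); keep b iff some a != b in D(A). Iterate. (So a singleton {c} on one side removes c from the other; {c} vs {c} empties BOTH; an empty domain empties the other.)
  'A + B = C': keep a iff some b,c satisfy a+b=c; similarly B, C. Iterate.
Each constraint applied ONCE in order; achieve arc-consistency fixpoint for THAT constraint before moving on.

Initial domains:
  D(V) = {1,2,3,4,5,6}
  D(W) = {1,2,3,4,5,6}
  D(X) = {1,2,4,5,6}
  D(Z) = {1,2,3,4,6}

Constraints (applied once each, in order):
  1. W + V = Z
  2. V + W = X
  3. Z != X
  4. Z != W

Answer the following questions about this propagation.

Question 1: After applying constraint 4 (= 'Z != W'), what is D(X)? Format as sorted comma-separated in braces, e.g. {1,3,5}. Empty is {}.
Answer: {2,4,5,6}

Derivation:
Constraint 1 (W + V = Z) on D(W)={1,2,3,4,5,6} D(V)={1,2,3,4,5,6} D(Z)={1,2,3,4,6}: W {1,2,3,4,5,6}->{1,2,3,4,5}; V {1,2,3,4,5,6}->{1,2,3,4,5}; Z {1,2,3,4,6}->{2,3,4,6}
Constraint 2 (V + W = X) on D(V)={1,2,3,4,5} D(W)={1,2,3,4,5} D(X)={1,2,4,5,6}: X {1,2,4,5,6}->{2,4,5,6}
Constraint 3 (Z != X) on D(Z)={2,3,4,6} D(X)={2,4,5,6}: no change
Constraint 4 (Z != W) on D(Z)={2,3,4,6} D(W)={1,2,3,4,5}: no change
So after constraint 4: D(X) = {2,4,5,6}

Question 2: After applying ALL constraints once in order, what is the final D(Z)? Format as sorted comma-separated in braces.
Answer: {2,3,4,6}

Derivation:
Constraint 1 (W + V = Z) on D(W)={1,2,3,4,5,6} D(V)={1,2,3,4,5,6} D(Z)={1,2,3,4,6}: W {1,2,3,4,5,6}->{1,2,3,4,5}; V {1,2,3,4,5,6}->{1,2,3,4,5}; Z {1,2,3,4,6}->{2,3,4,6}
Constraint 2 (V + W = X) on D(V)={1,2,3,4,5} D(W)={1,2,3,4,5} D(X)={1,2,4,5,6}: X {1,2,4,5,6}->{2,4,5,6}
Constraint 3 (Z != X) on D(Z)={2,3,4,6} D(X)={2,4,5,6}: no change
Constraint 4 (Z != W) on D(Z)={2,3,4,6} D(W)={1,2,3,4,5}: no change
So after all 4 constraints: D(Z) = {2,3,4,6}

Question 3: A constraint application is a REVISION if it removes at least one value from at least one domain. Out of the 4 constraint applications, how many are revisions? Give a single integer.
Constraint 1 (W + V = Z) on D(W)={1,2,3,4,5,6} D(V)={1,2,3,4,5,6} D(Z)={1,2,3,4,6}: W {1,2,3,4,5,6}->{1,2,3,4,5}; V {1,2,3,4,5,6}->{1,2,3,4,5}; Z {1,2,3,4,6}->{2,3,4,6} => REVISION
Constraint 2 (V + W = X) on D(V)={1,2,3,4,5} D(W)={1,2,3,4,5} D(X)={1,2,4,5,6}: X {1,2,4,5,6}->{2,4,5,6} => REVISION
Constraint 3 (Z != X) on D(Z)={2,3,4,6} D(X)={2,4,5,6}: no change => not a revision
Constraint 4 (Z != W) on D(Z)={2,3,4,6} D(W)={1,2,3,4,5}: no change => not a revision
Total revisions = 2

Answer: 2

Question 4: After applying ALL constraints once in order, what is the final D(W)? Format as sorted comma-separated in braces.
Constraint 1 (W + V = Z) on D(W)={1,2,3,4,5,6} D(V)={1,2,3,4,5,6} D(Z)={1,2,3,4,6}: W {1,2,3,4,5,6}->{1,2,3,4,5}; V {1,2,3,4,5,6}->{1,2,3,4,5}; Z {1,2,3,4,6}->{2,3,4,6}
Constraint 2 (V + W = X) on D(V)={1,2,3,4,5} D(W)={1,2,3,4,5} D(X)={1,2,4,5,6}: X {1,2,4,5,6}->{2,4,5,6}
Constraint 3 (Z != X) on D(Z)={2,3,4,6} D(X)={2,4,5,6}: no change
Constraint 4 (Z != W) on D(Z)={2,3,4,6} D(W)={1,2,3,4,5}: no change
So after all 4 constraints: D(W) = {1,2,3,4,5}

Answer: {1,2,3,4,5}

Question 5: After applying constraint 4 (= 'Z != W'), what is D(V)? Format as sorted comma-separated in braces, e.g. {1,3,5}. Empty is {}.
Answer: {1,2,3,4,5}

Derivation:
Constraint 1 (W + V = Z) on D(W)={1,2,3,4,5,6} D(V)={1,2,3,4,5,6} D(Z)={1,2,3,4,6}: W {1,2,3,4,5,6}->{1,2,3,4,5}; V {1,2,3,4,5,6}->{1,2,3,4,5}; Z {1,2,3,4,6}->{2,3,4,6}
Constraint 2 (V + W = X) on D(V)={1,2,3,4,5} D(W)={1,2,3,4,5} D(X)={1,2,4,5,6}: X {1,2,4,5,6}->{2,4,5,6}
Constraint 3 (Z != X) on D(Z)={2,3,4,6} D(X)={2,4,5,6}: no change
Constraint 4 (Z != W) on D(Z)={2,3,4,6} D(W)={1,2,3,4,5}: no change
So after constraint 4: D(V) = {1,2,3,4,5}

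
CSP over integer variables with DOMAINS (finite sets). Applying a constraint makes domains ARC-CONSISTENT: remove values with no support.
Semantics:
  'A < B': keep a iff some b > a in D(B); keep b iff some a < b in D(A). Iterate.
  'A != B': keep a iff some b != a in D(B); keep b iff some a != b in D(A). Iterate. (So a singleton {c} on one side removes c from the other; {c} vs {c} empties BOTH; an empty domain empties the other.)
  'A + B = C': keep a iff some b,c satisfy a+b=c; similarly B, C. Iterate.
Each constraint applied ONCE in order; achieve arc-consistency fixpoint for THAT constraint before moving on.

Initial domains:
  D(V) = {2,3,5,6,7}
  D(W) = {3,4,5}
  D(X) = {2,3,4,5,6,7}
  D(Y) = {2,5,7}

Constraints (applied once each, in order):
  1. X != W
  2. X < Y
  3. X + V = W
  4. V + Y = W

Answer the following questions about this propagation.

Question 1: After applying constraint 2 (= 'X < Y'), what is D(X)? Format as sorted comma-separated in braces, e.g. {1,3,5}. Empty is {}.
Constraint 1 (X != W) on D(X)={2,3,4,5,6,7} D(W)={3,4,5}: no change
Constraint 2 (X < Y) on D(X)={2,3,4,5,6,7} D(Y)={2,5,7}: X {2,3,4,5,6,7}->{2,3,4,5,6}; Y {2,5,7}->{5,7}
So after constraint 2: D(X) = {2,3,4,5,6}

Answer: {2,3,4,5,6}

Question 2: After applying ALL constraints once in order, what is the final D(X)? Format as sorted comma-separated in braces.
Constraint 1 (X != W) on D(X)={2,3,4,5,6,7} D(W)={3,4,5}: no change
Constraint 2 (X < Y) on D(X)={2,3,4,5,6,7} D(Y)={2,5,7}: X {2,3,4,5,6,7}->{2,3,4,5,6}; Y {2,5,7}->{5,7}
Constraint 3 (X + V = W) on D(X)={2,3,4,5,6} D(V)={2,3,5,6,7} D(W)={3,4,5}: X {2,3,4,5,6}->{2,3}; V {2,3,5,6,7}->{2,3}; W {3,4,5}->{4,5}
Constraint 4 (V + Y = W) on D(V)={2,3} D(Y)={5,7} D(W)={4,5}: V {2,3}->{}; Y {5,7}->{}; W {4,5}->{}
So after all 4 constraints: D(X) = {2,3}

Answer: {2,3}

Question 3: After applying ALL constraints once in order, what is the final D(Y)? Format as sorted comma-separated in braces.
Answer: {}

Derivation:
Constraint 1 (X != W) on D(X)={2,3,4,5,6,7} D(W)={3,4,5}: no change
Constraint 2 (X < Y) on D(X)={2,3,4,5,6,7} D(Y)={2,5,7}: X {2,3,4,5,6,7}->{2,3,4,5,6}; Y {2,5,7}->{5,7}
Constraint 3 (X + V = W) on D(X)={2,3,4,5,6} D(V)={2,3,5,6,7} D(W)={3,4,5}: X {2,3,4,5,6}->{2,3}; V {2,3,5,6,7}->{2,3}; W {3,4,5}->{4,5}
Constraint 4 (V + Y = W) on D(V)={2,3} D(Y)={5,7} D(W)={4,5}: V {2,3}->{}; Y {5,7}->{}; W {4,5}->{}
So after all 4 constraints: D(Y) = {}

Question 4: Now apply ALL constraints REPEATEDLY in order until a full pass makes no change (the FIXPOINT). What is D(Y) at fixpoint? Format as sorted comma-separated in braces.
pass 0 (initial): D(Y)={2,5,7}
pass 1: V {2,3,5,6,7}->{}; W {3,4,5}->{}; X {2,3,4,5,6,7}->{2,3}; Y {2,5,7}->{}
pass 2: X {2,3}->{}
pass 3: no change
Fixpoint after 3 passes: D(Y) = {}

Answer: {}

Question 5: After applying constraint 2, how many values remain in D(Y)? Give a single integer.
Answer: 2

Derivation:
Constraint 1 (X != W) on D(X)={2,3,4,5,6,7} D(W)={3,4,5}: no change
Constraint 2 (X < Y) on D(X)={2,3,4,5,6,7} D(Y)={2,5,7}: X {2,3,4,5,6,7}->{2,3,4,5,6}; Y {2,5,7}->{5,7}
So after constraint 2: D(Y)={5,7}, size = 2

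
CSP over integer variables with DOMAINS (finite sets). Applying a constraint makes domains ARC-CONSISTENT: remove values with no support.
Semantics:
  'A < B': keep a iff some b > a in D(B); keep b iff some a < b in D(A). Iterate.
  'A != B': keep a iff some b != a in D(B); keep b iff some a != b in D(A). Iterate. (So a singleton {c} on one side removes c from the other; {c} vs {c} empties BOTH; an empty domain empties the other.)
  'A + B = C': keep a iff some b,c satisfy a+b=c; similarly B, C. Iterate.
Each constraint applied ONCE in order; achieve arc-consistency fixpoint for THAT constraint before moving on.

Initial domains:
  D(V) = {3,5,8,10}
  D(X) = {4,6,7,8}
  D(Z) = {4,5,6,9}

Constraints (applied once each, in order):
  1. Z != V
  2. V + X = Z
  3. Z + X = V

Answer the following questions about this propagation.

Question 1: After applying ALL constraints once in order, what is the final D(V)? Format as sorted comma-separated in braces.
Constraint 1 (Z != V) on D(Z)={4,5,6,9} D(V)={3,5,8,10}: no change
Constraint 2 (V + X = Z) on D(V)={3,5,8,10} D(X)={4,6,7,8} D(Z)={4,5,6,9}: V {3,5,8,10}->{3,5}; X {4,6,7,8}->{4,6}; Z {4,5,6,9}->{9}
Constraint 3 (Z + X = V) on D(Z)={9} D(X)={4,6} D(V)={3,5}: Z {9}->{}; X {4,6}->{}; V {3,5}->{}
So after all 3 constraints: D(V) = {}

Answer: {}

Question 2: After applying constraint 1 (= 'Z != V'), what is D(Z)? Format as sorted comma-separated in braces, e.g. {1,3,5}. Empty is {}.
Answer: {4,5,6,9}

Derivation:
Constraint 1 (Z != V) on D(Z)={4,5,6,9} D(V)={3,5,8,10}: no change
So after constraint 1: D(Z) = {4,5,6,9}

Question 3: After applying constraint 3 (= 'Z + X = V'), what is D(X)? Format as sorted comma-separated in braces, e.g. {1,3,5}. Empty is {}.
Constraint 1 (Z != V) on D(Z)={4,5,6,9} D(V)={3,5,8,10}: no change
Constraint 2 (V + X = Z) on D(V)={3,5,8,10} D(X)={4,6,7,8} D(Z)={4,5,6,9}: V {3,5,8,10}->{3,5}; X {4,6,7,8}->{4,6}; Z {4,5,6,9}->{9}
Constraint 3 (Z + X = V) on D(Z)={9} D(X)={4,6} D(V)={3,5}: Z {9}->{}; X {4,6}->{}; V {3,5}->{}
So after constraint 3: D(X) = {}

Answer: {}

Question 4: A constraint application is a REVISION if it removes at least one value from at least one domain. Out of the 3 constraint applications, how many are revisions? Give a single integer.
Constraint 1 (Z != V) on D(Z)={4,5,6,9} D(V)={3,5,8,10}: no change => not a revision
Constraint 2 (V + X = Z) on D(V)={3,5,8,10} D(X)={4,6,7,8} D(Z)={4,5,6,9}: V {3,5,8,10}->{3,5}; X {4,6,7,8}->{4,6}; Z {4,5,6,9}->{9} => REVISION
Constraint 3 (Z + X = V) on D(Z)={9} D(X)={4,6} D(V)={3,5}: Z {9}->{}; X {4,6}->{}; V {3,5}->{} => REVISION
Total revisions = 2

Answer: 2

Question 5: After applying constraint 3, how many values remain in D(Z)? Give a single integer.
Constraint 1 (Z != V) on D(Z)={4,5,6,9} D(V)={3,5,8,10}: no change
Constraint 2 (V + X = Z) on D(V)={3,5,8,10} D(X)={4,6,7,8} D(Z)={4,5,6,9}: V {3,5,8,10}->{3,5}; X {4,6,7,8}->{4,6}; Z {4,5,6,9}->{9}
Constraint 3 (Z + X = V) on D(Z)={9} D(X)={4,6} D(V)={3,5}: Z {9}->{}; X {4,6}->{}; V {3,5}->{}
So after constraint 3: D(Z)={}, size = 0

Answer: 0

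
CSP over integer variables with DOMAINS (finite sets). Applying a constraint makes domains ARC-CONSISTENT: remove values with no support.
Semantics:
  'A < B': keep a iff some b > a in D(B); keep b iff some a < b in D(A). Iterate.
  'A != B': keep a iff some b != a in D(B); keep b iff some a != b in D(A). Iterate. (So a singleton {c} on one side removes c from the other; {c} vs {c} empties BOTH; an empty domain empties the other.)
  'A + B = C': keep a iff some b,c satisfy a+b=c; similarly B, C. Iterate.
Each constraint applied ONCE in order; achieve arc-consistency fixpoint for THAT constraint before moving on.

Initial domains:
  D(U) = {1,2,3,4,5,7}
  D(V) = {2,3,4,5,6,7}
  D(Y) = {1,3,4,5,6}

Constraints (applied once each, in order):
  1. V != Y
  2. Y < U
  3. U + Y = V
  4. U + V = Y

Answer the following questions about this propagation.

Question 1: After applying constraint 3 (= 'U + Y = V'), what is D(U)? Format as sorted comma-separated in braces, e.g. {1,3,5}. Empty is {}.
Answer: {2,3,4,5}

Derivation:
Constraint 1 (V != Y) on D(V)={2,3,4,5,6,7} D(Y)={1,3,4,5,6}: no change
Constraint 2 (Y < U) on D(Y)={1,3,4,5,6} D(U)={1,2,3,4,5,7}: U {1,2,3,4,5,7}->{2,3,4,5,7}
Constraint 3 (U + Y = V) on D(U)={2,3,4,5,7} D(Y)={1,3,4,5,6} D(V)={2,3,4,5,6,7}: U {2,3,4,5,7}->{2,3,4,5}; Y {1,3,4,5,6}->{1,3,4,5}; V {2,3,4,5,6,7}->{3,4,5,6,7}
So after constraint 3: D(U) = {2,3,4,5}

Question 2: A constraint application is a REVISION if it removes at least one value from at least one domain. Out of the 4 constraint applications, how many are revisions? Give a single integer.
Answer: 3

Derivation:
Constraint 1 (V != Y) on D(V)={2,3,4,5,6,7} D(Y)={1,3,4,5,6}: no change => not a revision
Constraint 2 (Y < U) on D(Y)={1,3,4,5,6} D(U)={1,2,3,4,5,7}: U {1,2,3,4,5,7}->{2,3,4,5,7} => REVISION
Constraint 3 (U + Y = V) on D(U)={2,3,4,5,7} D(Y)={1,3,4,5,6} D(V)={2,3,4,5,6,7}: U {2,3,4,5,7}->{2,3,4,5}; Y {1,3,4,5,6}->{1,3,4,5}; V {2,3,4,5,6,7}->{3,4,5,6,7} => REVISION
Constraint 4 (U + V = Y) on D(U)={2,3,4,5} D(V)={3,4,5,6,7} D(Y)={1,3,4,5}: U {2,3,4,5}->{2}; V {3,4,5,6,7}->{3}; Y {1,3,4,5}->{5} => REVISION
Total revisions = 3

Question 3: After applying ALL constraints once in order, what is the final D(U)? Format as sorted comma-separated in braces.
Answer: {2}

Derivation:
Constraint 1 (V != Y) on D(V)={2,3,4,5,6,7} D(Y)={1,3,4,5,6}: no change
Constraint 2 (Y < U) on D(Y)={1,3,4,5,6} D(U)={1,2,3,4,5,7}: U {1,2,3,4,5,7}->{2,3,4,5,7}
Constraint 3 (U + Y = V) on D(U)={2,3,4,5,7} D(Y)={1,3,4,5,6} D(V)={2,3,4,5,6,7}: U {2,3,4,5,7}->{2,3,4,5}; Y {1,3,4,5,6}->{1,3,4,5}; V {2,3,4,5,6,7}->{3,4,5,6,7}
Constraint 4 (U + V = Y) on D(U)={2,3,4,5} D(V)={3,4,5,6,7} D(Y)={1,3,4,5}: U {2,3,4,5}->{2}; V {3,4,5,6,7}->{3}; Y {1,3,4,5}->{5}
So after all 4 constraints: D(U) = {2}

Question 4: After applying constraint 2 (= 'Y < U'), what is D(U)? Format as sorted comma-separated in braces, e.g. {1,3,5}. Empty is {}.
Constraint 1 (V != Y) on D(V)={2,3,4,5,6,7} D(Y)={1,3,4,5,6}: no change
Constraint 2 (Y < U) on D(Y)={1,3,4,5,6} D(U)={1,2,3,4,5,7}: U {1,2,3,4,5,7}->{2,3,4,5,7}
So after constraint 2: D(U) = {2,3,4,5,7}

Answer: {2,3,4,5,7}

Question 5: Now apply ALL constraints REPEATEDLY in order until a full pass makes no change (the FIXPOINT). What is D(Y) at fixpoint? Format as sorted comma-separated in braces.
Answer: {}

Derivation:
pass 0 (initial): D(Y)={1,3,4,5,6}
pass 1: U {1,2,3,4,5,7}->{2}; V {2,3,4,5,6,7}->{3}; Y {1,3,4,5,6}->{5}
pass 2: U {2}->{}; V {3}->{}; Y {5}->{}
pass 3: no change
Fixpoint after 3 passes: D(Y) = {}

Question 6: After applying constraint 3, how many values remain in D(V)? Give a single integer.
Answer: 5

Derivation:
Constraint 1 (V != Y) on D(V)={2,3,4,5,6,7} D(Y)={1,3,4,5,6}: no change
Constraint 2 (Y < U) on D(Y)={1,3,4,5,6} D(U)={1,2,3,4,5,7}: U {1,2,3,4,5,7}->{2,3,4,5,7}
Constraint 3 (U + Y = V) on D(U)={2,3,4,5,7} D(Y)={1,3,4,5,6} D(V)={2,3,4,5,6,7}: U {2,3,4,5,7}->{2,3,4,5}; Y {1,3,4,5,6}->{1,3,4,5}; V {2,3,4,5,6,7}->{3,4,5,6,7}
So after constraint 3: D(V)={3,4,5,6,7}, size = 5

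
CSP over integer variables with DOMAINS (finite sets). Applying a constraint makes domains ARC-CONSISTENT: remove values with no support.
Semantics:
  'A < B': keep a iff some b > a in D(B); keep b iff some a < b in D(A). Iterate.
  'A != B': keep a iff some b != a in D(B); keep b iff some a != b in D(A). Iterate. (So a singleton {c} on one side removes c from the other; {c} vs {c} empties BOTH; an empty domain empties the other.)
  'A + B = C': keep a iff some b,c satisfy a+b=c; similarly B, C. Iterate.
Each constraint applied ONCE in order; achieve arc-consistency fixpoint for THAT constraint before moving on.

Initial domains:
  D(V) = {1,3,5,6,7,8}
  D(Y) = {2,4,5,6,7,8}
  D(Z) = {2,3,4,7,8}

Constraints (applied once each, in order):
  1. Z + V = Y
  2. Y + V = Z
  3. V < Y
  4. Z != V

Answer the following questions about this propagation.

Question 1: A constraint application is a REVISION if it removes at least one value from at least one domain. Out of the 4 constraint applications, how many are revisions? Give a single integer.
Constraint 1 (Z + V = Y) on D(Z)={2,3,4,7,8} D(V)={1,3,5,6,7,8} D(Y)={2,4,5,6,7,8}: Z {2,3,4,7,8}->{2,3,4,7}; V {1,3,5,6,7,8}->{1,3,5,6}; Y {2,4,5,6,7,8}->{4,5,6,7,8} => REVISION
Constraint 2 (Y + V = Z) on D(Y)={4,5,6,7,8} D(V)={1,3,5,6} D(Z)={2,3,4,7}: Y {4,5,6,7,8}->{4,6}; V {1,3,5,6}->{1,3}; Z {2,3,4,7}->{7} => REVISION
Constraint 3 (V < Y) on D(V)={1,3} D(Y)={4,6}: no change => not a revision
Constraint 4 (Z != V) on D(Z)={7} D(V)={1,3}: no change => not a revision
Total revisions = 2

Answer: 2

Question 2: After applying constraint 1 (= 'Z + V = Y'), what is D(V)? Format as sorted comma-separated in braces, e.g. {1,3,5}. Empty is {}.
Constraint 1 (Z + V = Y) on D(Z)={2,3,4,7,8} D(V)={1,3,5,6,7,8} D(Y)={2,4,5,6,7,8}: Z {2,3,4,7,8}->{2,3,4,7}; V {1,3,5,6,7,8}->{1,3,5,6}; Y {2,4,5,6,7,8}->{4,5,6,7,8}
So after constraint 1: D(V) = {1,3,5,6}

Answer: {1,3,5,6}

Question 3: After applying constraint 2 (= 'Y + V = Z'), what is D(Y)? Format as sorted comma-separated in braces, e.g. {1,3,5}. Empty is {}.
Answer: {4,6}

Derivation:
Constraint 1 (Z + V = Y) on D(Z)={2,3,4,7,8} D(V)={1,3,5,6,7,8} D(Y)={2,4,5,6,7,8}: Z {2,3,4,7,8}->{2,3,4,7}; V {1,3,5,6,7,8}->{1,3,5,6}; Y {2,4,5,6,7,8}->{4,5,6,7,8}
Constraint 2 (Y + V = Z) on D(Y)={4,5,6,7,8} D(V)={1,3,5,6} D(Z)={2,3,4,7}: Y {4,5,6,7,8}->{4,6}; V {1,3,5,6}->{1,3}; Z {2,3,4,7}->{7}
So after constraint 2: D(Y) = {4,6}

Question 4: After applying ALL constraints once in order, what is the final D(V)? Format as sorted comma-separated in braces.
Answer: {1,3}

Derivation:
Constraint 1 (Z + V = Y) on D(Z)={2,3,4,7,8} D(V)={1,3,5,6,7,8} D(Y)={2,4,5,6,7,8}: Z {2,3,4,7,8}->{2,3,4,7}; V {1,3,5,6,7,8}->{1,3,5,6}; Y {2,4,5,6,7,8}->{4,5,6,7,8}
Constraint 2 (Y + V = Z) on D(Y)={4,5,6,7,8} D(V)={1,3,5,6} D(Z)={2,3,4,7}: Y {4,5,6,7,8}->{4,6}; V {1,3,5,6}->{1,3}; Z {2,3,4,7}->{7}
Constraint 3 (V < Y) on D(V)={1,3} D(Y)={4,6}: no change
Constraint 4 (Z != V) on D(Z)={7} D(V)={1,3}: no change
So after all 4 constraints: D(V) = {1,3}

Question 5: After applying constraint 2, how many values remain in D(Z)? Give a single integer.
Constraint 1 (Z + V = Y) on D(Z)={2,3,4,7,8} D(V)={1,3,5,6,7,8} D(Y)={2,4,5,6,7,8}: Z {2,3,4,7,8}->{2,3,4,7}; V {1,3,5,6,7,8}->{1,3,5,6}; Y {2,4,5,6,7,8}->{4,5,6,7,8}
Constraint 2 (Y + V = Z) on D(Y)={4,5,6,7,8} D(V)={1,3,5,6} D(Z)={2,3,4,7}: Y {4,5,6,7,8}->{4,6}; V {1,3,5,6}->{1,3}; Z {2,3,4,7}->{7}
So after constraint 2: D(Z)={7}, size = 1

Answer: 1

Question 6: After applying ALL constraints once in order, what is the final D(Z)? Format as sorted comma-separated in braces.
Answer: {7}

Derivation:
Constraint 1 (Z + V = Y) on D(Z)={2,3,4,7,8} D(V)={1,3,5,6,7,8} D(Y)={2,4,5,6,7,8}: Z {2,3,4,7,8}->{2,3,4,7}; V {1,3,5,6,7,8}->{1,3,5,6}; Y {2,4,5,6,7,8}->{4,5,6,7,8}
Constraint 2 (Y + V = Z) on D(Y)={4,5,6,7,8} D(V)={1,3,5,6} D(Z)={2,3,4,7}: Y {4,5,6,7,8}->{4,6}; V {1,3,5,6}->{1,3}; Z {2,3,4,7}->{7}
Constraint 3 (V < Y) on D(V)={1,3} D(Y)={4,6}: no change
Constraint 4 (Z != V) on D(Z)={7} D(V)={1,3}: no change
So after all 4 constraints: D(Z) = {7}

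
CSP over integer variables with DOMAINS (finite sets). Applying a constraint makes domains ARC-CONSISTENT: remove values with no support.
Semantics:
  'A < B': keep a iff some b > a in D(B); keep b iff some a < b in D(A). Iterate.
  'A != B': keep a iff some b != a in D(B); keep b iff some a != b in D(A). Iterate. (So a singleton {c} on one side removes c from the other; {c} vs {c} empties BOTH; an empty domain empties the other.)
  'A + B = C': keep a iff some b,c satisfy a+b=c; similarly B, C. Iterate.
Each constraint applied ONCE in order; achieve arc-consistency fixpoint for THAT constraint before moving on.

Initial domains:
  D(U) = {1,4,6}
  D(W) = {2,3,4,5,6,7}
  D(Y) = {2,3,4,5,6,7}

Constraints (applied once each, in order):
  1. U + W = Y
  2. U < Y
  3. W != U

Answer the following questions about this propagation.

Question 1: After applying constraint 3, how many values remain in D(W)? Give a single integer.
Constraint 1 (U + W = Y) on D(U)={1,4,6} D(W)={2,3,4,5,6,7} D(Y)={2,3,4,5,6,7}: U {1,4,6}->{1,4}; W {2,3,4,5,6,7}->{2,3,4,5,6}; Y {2,3,4,5,6,7}->{3,4,5,6,7}
Constraint 2 (U < Y) on D(U)={1,4} D(Y)={3,4,5,6,7}: no change
Constraint 3 (W != U) on D(W)={2,3,4,5,6} D(U)={1,4}: no change
So after constraint 3: D(W)={2,3,4,5,6}, size = 5

Answer: 5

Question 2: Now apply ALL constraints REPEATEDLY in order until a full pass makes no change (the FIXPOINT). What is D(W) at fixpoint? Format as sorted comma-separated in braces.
Answer: {2,3,4,5,6}

Derivation:
pass 0 (initial): D(W)={2,3,4,5,6,7}
pass 1: U {1,4,6}->{1,4}; W {2,3,4,5,6,7}->{2,3,4,5,6}; Y {2,3,4,5,6,7}->{3,4,5,6,7}
pass 2: no change
Fixpoint after 2 passes: D(W) = {2,3,4,5,6}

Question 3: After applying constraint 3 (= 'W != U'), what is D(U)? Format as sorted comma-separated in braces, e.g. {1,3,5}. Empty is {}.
Answer: {1,4}

Derivation:
Constraint 1 (U + W = Y) on D(U)={1,4,6} D(W)={2,3,4,5,6,7} D(Y)={2,3,4,5,6,7}: U {1,4,6}->{1,4}; W {2,3,4,5,6,7}->{2,3,4,5,6}; Y {2,3,4,5,6,7}->{3,4,5,6,7}
Constraint 2 (U < Y) on D(U)={1,4} D(Y)={3,4,5,6,7}: no change
Constraint 3 (W != U) on D(W)={2,3,4,5,6} D(U)={1,4}: no change
So after constraint 3: D(U) = {1,4}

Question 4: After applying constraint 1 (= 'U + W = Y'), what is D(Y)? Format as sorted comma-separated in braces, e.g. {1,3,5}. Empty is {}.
Constraint 1 (U + W = Y) on D(U)={1,4,6} D(W)={2,3,4,5,6,7} D(Y)={2,3,4,5,6,7}: U {1,4,6}->{1,4}; W {2,3,4,5,6,7}->{2,3,4,5,6}; Y {2,3,4,5,6,7}->{3,4,5,6,7}
So after constraint 1: D(Y) = {3,4,5,6,7}

Answer: {3,4,5,6,7}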